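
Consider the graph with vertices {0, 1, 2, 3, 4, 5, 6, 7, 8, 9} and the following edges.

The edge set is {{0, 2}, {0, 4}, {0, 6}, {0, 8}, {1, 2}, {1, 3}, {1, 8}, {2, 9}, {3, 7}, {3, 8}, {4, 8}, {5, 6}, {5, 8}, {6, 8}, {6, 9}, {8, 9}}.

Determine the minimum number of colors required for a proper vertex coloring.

3

0, 6, 8 are mutually adjacent, so at least 3 colors are needed.
3 colors suffice: color a → {2, 7, 8}; color b → {1, 4, 6}; color c → {0, 3, 5, 9}. No two adjacent vertices share a color.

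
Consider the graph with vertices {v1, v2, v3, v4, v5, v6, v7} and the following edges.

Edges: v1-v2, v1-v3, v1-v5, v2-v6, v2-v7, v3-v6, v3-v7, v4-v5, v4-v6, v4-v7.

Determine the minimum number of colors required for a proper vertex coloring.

The cycle v2-v1-v5-v4-v6-v2 has odd length 5, so it cannot be 2-colored; at least 3 colors are needed.
A valid assignment using 3 colors: v1=R, v2=B, v3=B, v4=B, v5=G, v6=R, v7=R. No two adjacent vertices share a color.

3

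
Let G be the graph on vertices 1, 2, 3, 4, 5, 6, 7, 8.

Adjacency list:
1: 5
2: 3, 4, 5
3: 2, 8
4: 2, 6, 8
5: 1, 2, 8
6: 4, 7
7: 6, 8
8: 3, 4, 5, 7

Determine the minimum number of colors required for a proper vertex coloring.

2

4 and 8 are adjacent, so at least 2 colors are needed.
A valid assignment using 2 colors: 1=red, 2=red, 3=blue, 4=blue, 5=blue, 6=red, 7=blue, 8=red. Every edge joins two different colors.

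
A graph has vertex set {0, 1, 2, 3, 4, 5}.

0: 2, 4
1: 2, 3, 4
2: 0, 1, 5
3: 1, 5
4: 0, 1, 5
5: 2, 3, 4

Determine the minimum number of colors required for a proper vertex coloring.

2

2 and 5 are adjacent, so at least 2 colors are needed.
2 colors suffice: color a → {0, 1, 5}; color b → {2, 3, 4}. Every edge joins two different colors.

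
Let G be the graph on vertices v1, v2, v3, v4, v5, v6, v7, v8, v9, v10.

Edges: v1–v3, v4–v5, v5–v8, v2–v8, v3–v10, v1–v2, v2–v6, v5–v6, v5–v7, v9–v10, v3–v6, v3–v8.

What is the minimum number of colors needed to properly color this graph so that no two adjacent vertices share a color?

2

v1 and v2 are adjacent, so at least 2 colors are needed.
2 colors suffice: color 1 → {v2, v3, v5, v9}; color 2 → {v1, v4, v6, v7, v8, v10}. No two adjacent vertices share a color.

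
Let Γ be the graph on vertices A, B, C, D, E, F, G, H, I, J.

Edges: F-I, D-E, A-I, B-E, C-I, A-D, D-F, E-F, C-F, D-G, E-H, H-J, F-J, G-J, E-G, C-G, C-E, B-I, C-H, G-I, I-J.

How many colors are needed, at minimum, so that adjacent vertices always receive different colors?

D, E, G are mutually adjacent, so at least 3 colors are needed.
3 colors suffice: color red → {E, I}; color blue → {A, B, F, G, H}; color green → {C, D, J}. No two adjacent vertices share a color.

3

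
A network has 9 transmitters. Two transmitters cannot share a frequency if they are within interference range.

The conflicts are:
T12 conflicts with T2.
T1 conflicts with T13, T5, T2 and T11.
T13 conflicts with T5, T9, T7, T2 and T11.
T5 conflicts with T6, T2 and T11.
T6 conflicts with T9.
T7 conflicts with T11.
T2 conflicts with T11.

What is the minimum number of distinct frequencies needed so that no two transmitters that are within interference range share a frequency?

5

T1, T13, T5, T2, T11 pairwise conflict, so at least 5 frequencies are needed.
5 frequencies suffice: T12=1, T1=5, T13=1, T5=2, T6=1, T9=2, T7=2, T2=4, T11=3. Each listed conflict is separated.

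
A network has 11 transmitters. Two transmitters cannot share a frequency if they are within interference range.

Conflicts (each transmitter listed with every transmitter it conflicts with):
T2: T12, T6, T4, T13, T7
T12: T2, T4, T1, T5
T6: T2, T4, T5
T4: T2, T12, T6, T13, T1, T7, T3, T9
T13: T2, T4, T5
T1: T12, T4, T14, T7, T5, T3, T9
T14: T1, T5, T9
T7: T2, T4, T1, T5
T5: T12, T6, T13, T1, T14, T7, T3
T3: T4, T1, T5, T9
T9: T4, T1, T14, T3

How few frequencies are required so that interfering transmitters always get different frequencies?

4

T4, T1, T3, T9 all conflict with each other, so at least 4 frequencies are needed.
4 frequencies suffice: T2=2, T12=3, T6=3, T4=1, T13=3, T1=2, T14=3, T7=3, T5=1, T3=3, T9=4. Every pair that conflicts lands in different frequencies.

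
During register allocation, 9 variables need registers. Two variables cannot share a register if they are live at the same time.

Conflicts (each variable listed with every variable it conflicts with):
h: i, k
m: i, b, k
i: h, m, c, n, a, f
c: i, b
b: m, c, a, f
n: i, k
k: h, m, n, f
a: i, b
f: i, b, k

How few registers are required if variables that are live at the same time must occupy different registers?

m and b conflict, so at least 2 registers are needed.
2 registers suffice: register 1 → {i, b, k}; register 2 → {h, m, c, n, a, f}. Each listed conflict is separated.

2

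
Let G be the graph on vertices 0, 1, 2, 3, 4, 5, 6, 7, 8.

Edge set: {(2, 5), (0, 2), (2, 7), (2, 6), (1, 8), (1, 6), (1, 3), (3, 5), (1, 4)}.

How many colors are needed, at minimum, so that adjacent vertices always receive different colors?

3

The cycle 1-6-2-5-3-1 has odd length 5, so it cannot be 2-colored; at least 3 colors are needed.
One proper 3-coloring: 0=b, 1=a, 2=a, 3=c, 4=b, 5=b, 6=b, 7=b, 8=b. No two adjacent vertices share a color.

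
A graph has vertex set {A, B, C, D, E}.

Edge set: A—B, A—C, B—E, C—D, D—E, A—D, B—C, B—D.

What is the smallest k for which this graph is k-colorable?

4

A, B, C, D are mutually adjacent (a clique of size 4), so at least 4 colors are needed.
4 colors suffice: color 1 → {B}; color 2 → {D}; color 3 → {A, E}; color 4 → {C}. Every edge joins two different colors.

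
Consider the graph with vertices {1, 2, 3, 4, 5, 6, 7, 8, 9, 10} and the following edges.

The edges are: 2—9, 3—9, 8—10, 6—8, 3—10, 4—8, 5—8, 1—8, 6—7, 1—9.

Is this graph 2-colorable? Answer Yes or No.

The cycle 1-8-10-3-9-1 has odd length 5, so it cannot be 2-colored; at least 3 colors are needed.
So 2 colors are not enough.

No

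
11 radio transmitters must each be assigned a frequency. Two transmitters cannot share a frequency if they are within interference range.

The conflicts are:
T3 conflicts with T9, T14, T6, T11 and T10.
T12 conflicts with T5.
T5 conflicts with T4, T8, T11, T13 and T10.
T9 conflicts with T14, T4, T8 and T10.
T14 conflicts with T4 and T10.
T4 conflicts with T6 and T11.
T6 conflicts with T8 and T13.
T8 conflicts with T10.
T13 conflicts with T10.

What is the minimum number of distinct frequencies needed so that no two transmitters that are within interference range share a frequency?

4

T3, T9, T14, T10 pairwise conflict, so at least 4 frequencies are needed.
A valid assignment using 4 frequencies: T3=2, T12=1, T5=2, T9=3, T14=4, T4=1, T6=3, T8=4, T11=3, T13=4, T10=1. Each listed conflict is separated.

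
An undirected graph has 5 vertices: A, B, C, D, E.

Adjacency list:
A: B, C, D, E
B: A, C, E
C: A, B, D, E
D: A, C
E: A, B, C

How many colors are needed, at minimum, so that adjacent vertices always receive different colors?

4

A, B, C, E are mutually adjacent (a clique of size 4), so at least 4 colors are needed.
4 colors suffice: A=blue, B=green, C=red, D=green, E=yellow. Each edge has distinct colors on its endpoints.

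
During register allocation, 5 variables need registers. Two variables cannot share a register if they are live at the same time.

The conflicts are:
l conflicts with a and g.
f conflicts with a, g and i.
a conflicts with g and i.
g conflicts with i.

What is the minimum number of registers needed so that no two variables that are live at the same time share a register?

f, a, g, i pairwise conflict, so at least 4 registers are needed.
A valid assignment using 4 registers: l=3, f=3, a=1, g=2, i=4. No two conflicting variables share a register.

4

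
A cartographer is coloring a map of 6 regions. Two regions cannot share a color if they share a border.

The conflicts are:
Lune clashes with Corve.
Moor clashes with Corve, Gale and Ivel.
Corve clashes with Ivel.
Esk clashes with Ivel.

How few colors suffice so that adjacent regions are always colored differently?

Moor, Corve, Ivel are mutually in conflict, so at least 3 colors are needed.
3 colors suffice: color 1 → {Corve, Gale, Esk}; color 2 → {Lune, Moor}; color 3 → {Ivel}. No two conflicting regions share a color.

3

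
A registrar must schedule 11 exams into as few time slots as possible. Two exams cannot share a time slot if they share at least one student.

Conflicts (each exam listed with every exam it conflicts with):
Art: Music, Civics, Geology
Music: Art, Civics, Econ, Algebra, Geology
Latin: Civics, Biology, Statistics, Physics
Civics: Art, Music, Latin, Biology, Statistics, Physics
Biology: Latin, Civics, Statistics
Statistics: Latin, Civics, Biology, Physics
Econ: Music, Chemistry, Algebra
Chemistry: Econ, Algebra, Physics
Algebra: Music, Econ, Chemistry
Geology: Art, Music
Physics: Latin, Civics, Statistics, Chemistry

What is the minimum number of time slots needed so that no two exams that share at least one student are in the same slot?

4

Latin, Civics, Statistics, Physics pairwise conflict, so at least 4 time slots are needed.
Using 4 time slots: Art=3, Music=2, Latin=2, Civics=1, Biology=4, Statistics=3, Econ=1, Chemistry=2, Algebra=3, Geology=1, Physics=4. Every pair that conflicts lands in different time slots.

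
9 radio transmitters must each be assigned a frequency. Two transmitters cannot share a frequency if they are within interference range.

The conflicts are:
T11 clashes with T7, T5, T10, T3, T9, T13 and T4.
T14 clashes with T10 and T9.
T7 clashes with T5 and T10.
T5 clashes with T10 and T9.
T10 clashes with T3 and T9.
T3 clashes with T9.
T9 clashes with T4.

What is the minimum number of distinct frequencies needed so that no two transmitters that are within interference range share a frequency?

T11, T10, T3, T9 pairwise conflict, so at least 4 frequencies are needed.
4 frequencies suffice: T11=1, T14=1, T7=3, T5=4, T10=2, T3=4, T9=3, T13=2, T4=2. No two conflicting transmitters share a frequency.

4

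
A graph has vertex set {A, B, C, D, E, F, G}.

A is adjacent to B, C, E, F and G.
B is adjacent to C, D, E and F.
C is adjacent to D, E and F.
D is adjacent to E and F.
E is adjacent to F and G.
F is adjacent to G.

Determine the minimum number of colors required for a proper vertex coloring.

5

A, B, C, E, F are pairwise adjacent (a clique of size 5), so at least 5 colors are needed.
5 colors suffice: color 1 → {F}; color 2 → {E}; color 3 → {A, D}; color 4 → {C, G}; color 5 → {B}. Every edge joins two different colors.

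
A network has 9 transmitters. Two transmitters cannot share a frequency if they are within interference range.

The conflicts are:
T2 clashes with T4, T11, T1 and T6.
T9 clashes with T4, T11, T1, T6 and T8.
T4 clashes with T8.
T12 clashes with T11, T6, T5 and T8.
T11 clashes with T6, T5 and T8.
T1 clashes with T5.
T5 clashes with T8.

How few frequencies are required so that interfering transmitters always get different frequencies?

T12, T11, T5, T8 all conflict with each other, so at least 4 frequencies are needed.
4 frequencies suffice: T2=2, T9=2, T4=1, T12=2, T11=1, T1=1, T6=3, T5=4, T8=3. Each listed conflict is separated.

4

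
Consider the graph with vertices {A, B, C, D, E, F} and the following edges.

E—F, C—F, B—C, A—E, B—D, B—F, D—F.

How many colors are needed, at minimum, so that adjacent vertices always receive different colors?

3

B, C, F are mutually adjacent, so at least 3 colors are needed.
3 colors suffice: color 1 → {A, F}; color 2 → {B, E}; color 3 → {C, D}. No two adjacent vertices share a color.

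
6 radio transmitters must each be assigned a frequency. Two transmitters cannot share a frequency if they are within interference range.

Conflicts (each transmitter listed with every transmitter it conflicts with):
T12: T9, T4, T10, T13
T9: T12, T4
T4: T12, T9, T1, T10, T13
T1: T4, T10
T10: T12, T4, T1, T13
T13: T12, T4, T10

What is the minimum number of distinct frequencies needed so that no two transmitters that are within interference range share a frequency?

T12, T4, T10, T13 pairwise conflict, so at least 4 frequencies are needed.
4 frequencies suffice: frequency 1 → {T4}; frequency 2 → {T9, T10}; frequency 3 → {T12, T1}; frequency 4 → {T13}. Each listed conflict is separated.

4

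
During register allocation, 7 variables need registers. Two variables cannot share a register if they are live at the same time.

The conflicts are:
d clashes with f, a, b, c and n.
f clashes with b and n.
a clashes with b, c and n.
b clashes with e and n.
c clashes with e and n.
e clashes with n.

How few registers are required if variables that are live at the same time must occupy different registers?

d, a, b, n pairwise conflict, so at least 4 registers are needed.
A valid assignment using 4 registers: d=3, f=4, a=4, b=2, c=2, e=3, n=1. Every pair that conflicts lands in different registers.

4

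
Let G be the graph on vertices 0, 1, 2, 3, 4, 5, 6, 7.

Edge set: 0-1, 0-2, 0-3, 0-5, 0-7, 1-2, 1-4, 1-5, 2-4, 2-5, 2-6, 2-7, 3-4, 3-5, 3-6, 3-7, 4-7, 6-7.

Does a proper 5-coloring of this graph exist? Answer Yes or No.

The chromatic number is 4. 0, 1, 2, 5 are mutually adjacent (a clique of size 4), so at least 4 colors are needed.
4 colors suffice: color a → {2, 3}; color b → {5, 7}; color c → {0, 4, 6}; color d → {1}.
Since 5 ≥ 4, a proper 5-coloring certainly exists.

Yes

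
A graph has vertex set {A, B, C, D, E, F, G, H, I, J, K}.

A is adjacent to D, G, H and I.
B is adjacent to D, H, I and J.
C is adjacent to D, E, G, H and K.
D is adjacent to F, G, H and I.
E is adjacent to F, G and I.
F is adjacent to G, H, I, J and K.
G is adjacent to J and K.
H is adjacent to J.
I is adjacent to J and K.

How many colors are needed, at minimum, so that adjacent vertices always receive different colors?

B, H, J form a triangle, so at least 3 colors are needed.
3 colors suffice: color 1 → {G, H, I}; color 2 → {A, B, C, F}; color 3 → {D, E, J, K}. Each edge has distinct colors on its endpoints.

3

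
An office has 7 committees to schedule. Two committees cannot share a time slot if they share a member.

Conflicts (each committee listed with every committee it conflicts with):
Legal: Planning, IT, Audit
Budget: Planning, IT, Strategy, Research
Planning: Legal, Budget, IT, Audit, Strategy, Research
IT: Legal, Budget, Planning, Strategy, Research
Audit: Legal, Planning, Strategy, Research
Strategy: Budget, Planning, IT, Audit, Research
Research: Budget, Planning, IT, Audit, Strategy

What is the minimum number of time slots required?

5

Budget, Planning, IT, Strategy, Research are mutually in conflict, so at least 5 time slots are needed.
Using 5 time slots: Legal=3, Budget=5, Planning=1, IT=2, Audit=2, Strategy=3, Research=4. Every pair that conflicts lands in different time slots.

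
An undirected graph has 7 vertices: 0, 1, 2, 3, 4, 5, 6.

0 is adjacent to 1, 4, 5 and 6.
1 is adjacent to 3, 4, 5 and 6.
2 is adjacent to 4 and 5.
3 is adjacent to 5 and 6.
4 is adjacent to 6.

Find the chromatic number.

4

0, 1, 4, 6 are pairwise adjacent (a clique of size 4), so at least 4 colors are needed.
One proper 4-coloring: 0=blue, 1=red, 2=red, 3=blue, 4=green, 5=green, 6=yellow. No two adjacent vertices share a color.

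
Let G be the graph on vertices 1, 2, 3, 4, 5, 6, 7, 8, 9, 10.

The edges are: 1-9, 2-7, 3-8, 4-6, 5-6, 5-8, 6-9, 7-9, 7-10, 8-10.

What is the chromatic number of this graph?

2 and 7 are adjacent, so at least 2 colors are needed.
One proper 2-coloring: 1=a, 2=b, 3=b, 4=b, 5=b, 6=a, 7=a, 8=a, 9=b, 10=b. Every edge joins two different colors.

2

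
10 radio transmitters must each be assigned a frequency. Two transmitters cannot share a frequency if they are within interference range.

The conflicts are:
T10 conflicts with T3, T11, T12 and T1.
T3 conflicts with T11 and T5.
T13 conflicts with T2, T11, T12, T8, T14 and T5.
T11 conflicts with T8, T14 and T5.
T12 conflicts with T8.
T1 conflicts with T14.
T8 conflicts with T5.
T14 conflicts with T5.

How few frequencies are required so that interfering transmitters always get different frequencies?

4

T13, T11, T14, T5 pairwise conflict, so at least 4 frequencies are needed.
4 frequencies suffice: frequency 1 → {T10, T13}; frequency 2 → {T2, T11, T12, T1}; frequency 3 → {T5}; frequency 4 → {T3, T8, T14}. Each listed conflict is separated.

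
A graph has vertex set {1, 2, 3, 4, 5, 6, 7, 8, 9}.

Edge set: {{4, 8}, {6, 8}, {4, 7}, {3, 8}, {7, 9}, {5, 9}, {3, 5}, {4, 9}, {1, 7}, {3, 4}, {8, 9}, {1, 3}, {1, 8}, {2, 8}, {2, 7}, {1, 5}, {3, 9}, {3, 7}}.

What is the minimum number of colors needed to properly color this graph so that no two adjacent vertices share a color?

4

3, 4, 8, 9 are mutually adjacent (a clique of size 4), so at least 4 colors are needed.
4 colors suffice: 1=green, 2=blue, 3=blue, 4=yellow, 5=red, 6=blue, 7=red, 8=red, 9=green. Each edge has distinct colors on its endpoints.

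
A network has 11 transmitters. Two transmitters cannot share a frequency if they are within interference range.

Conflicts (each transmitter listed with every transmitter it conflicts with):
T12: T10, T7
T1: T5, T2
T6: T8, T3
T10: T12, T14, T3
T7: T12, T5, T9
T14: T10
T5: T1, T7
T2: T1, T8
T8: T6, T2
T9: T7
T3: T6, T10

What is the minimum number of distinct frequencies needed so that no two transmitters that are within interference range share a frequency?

The cycle T1-T5-T7-T12-T10-T3-T6-T8-T2-T1 has odd length 9, so it cannot be 2-colored; at least 3 frequencies are needed.
3 frequencies suffice: frequency 1 → {T1, T6, T10, T7}; frequency 2 → {T12, T14, T5, T8, T9, T3}; frequency 3 → {T2}. Every pair that conflicts lands in different frequencies.

3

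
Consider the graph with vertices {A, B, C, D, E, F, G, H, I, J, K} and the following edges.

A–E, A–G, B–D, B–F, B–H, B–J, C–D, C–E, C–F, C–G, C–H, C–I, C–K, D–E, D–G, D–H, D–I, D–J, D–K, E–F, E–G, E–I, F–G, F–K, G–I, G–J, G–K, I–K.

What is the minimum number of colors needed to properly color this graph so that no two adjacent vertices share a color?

5

C, D, G, I, K are mutually adjacent (a clique of size 5), so at least 5 colors are needed.
5 colors suffice: color red → {B, G}; color blue → {A, D, F}; color green → {C, J}; color yellow → {E, H, K}; color purple → {I}. No two adjacent vertices share a color.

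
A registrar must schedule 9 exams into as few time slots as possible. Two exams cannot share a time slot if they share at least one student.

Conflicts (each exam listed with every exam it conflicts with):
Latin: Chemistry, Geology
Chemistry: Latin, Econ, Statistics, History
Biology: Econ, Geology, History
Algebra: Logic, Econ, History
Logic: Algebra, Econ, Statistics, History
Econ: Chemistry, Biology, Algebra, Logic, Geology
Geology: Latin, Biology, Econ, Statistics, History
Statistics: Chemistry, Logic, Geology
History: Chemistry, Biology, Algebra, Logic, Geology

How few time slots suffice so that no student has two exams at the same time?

3

Algebra, Logic, History all conflict with each other, so at least 3 time slots are needed.
3 time slots suffice: time slot 1 → {Latin, Econ, Statistics, History}; time slot 2 → {Chemistry, Logic, Geology}; time slot 3 → {Biology, Algebra}. Every pair that conflicts lands in different time slots.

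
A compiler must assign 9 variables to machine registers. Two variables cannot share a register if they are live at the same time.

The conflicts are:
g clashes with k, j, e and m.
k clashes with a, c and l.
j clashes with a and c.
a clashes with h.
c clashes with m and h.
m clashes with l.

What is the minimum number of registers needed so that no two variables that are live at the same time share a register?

2

c and m conflict, so at least 2 registers are needed.
A valid assignment using 2 registers: g=1, k=2, j=2, a=1, e=2, c=1, m=2, h=2, l=1. Each listed conflict is separated.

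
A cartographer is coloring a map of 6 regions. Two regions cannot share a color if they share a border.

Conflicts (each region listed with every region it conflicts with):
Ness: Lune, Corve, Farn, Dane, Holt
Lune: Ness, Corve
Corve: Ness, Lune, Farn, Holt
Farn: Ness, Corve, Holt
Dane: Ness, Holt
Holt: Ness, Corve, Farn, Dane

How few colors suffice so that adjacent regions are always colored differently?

Ness, Corve, Farn, Holt all conflict with each other, so at least 4 colors are needed.
4 colors suffice: color 1 → {Ness}; color 2 → {Corve, Dane}; color 3 → {Lune, Holt}; color 4 → {Farn}. No two conflicting regions share a color.

4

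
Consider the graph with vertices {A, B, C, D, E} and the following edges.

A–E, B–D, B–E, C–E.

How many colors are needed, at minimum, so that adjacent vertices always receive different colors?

C and E are adjacent, so at least 2 colors are needed.
2 colors suffice: color 1 → {D, E}; color 2 → {A, B, C}. Every edge joins two different colors.

2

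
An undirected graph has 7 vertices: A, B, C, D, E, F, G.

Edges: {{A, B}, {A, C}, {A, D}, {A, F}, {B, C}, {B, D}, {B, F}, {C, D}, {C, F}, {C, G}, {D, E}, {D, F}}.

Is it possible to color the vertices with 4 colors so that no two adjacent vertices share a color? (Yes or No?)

A, B, C, D, F are mutually adjacent (a clique of size 5), so at least 5 colors are needed.
So 4 colors are not enough.

No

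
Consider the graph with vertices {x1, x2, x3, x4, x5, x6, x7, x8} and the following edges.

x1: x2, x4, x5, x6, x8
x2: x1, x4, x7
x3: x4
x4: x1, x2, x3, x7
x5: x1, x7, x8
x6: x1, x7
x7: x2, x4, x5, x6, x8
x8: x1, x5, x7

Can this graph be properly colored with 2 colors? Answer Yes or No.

x2, x4, x7 are pairwise adjacent, so at least 3 colors are needed.
So 2 colors are not enough.

No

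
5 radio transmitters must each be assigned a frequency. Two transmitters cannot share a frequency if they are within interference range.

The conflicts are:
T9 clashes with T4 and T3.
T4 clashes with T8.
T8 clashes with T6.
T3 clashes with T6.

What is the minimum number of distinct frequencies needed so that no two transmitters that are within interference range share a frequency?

3

The cycle T9-T3-T6-T8-T4-T9 has odd length 5, so it cannot be 2-colored; at least 3 frequencies are needed.
3 frequencies suffice: frequency 1 → {T9, T6}; frequency 2 → {T8, T3}; frequency 3 → {T4}. Every pair that conflicts lands in different frequencies.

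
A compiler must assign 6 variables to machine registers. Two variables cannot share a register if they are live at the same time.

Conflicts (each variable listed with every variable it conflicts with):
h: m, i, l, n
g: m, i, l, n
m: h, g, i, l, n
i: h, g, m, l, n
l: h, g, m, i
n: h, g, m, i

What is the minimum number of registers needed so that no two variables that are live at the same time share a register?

h, m, i, n all conflict with each other, so at least 4 registers are needed.
4 registers suffice: h=4, g=4, m=1, i=2, l=3, n=3. Each listed conflict is separated.

4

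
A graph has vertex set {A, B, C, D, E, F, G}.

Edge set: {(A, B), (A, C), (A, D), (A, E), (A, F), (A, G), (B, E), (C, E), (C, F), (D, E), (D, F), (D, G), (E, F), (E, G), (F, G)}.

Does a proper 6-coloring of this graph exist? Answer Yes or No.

The chromatic number is 5. A, D, E, F, G are pairwise adjacent (a clique of size 5), so at least 5 colors are needed.
A valid assignment using 5 colors: A=2, B=3, C=4, D=5, E=1, F=3, G=4.
Since 6 ≥ 5, a proper 6-coloring certainly exists.

Yes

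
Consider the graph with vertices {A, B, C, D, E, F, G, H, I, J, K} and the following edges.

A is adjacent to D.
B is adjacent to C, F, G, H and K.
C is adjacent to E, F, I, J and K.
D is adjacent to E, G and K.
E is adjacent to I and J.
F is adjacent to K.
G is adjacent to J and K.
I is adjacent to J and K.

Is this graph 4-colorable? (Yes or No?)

Yes

The chromatic number is 4. C, E, I, J form a clique, so at least 4 colors are needed.
4 colors suffice: color 1 → {A, H, J, K}; color 2 → {C, D}; color 3 → {B, I}; color 4 → {E, F, G}.
That is already a proper 4-coloring.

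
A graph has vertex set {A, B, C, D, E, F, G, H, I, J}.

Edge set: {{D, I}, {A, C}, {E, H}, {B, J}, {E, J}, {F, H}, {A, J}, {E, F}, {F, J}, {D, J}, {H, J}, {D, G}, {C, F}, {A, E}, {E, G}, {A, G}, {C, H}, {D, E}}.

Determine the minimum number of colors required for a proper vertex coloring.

E, F, H, J are pairwise adjacent (a clique of size 4), so at least 4 colors are needed.
One proper 4-coloring: A=3, B=1, C=1, D=3, E=1, F=3, G=2, H=4, I=1, J=2. Every edge joins two different colors.

4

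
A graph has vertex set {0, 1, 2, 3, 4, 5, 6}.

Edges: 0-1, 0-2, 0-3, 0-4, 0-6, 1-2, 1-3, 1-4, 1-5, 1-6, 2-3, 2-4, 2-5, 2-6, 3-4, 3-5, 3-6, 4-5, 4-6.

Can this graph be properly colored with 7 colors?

Yes

The chromatic number is 6. 0, 1, 2, 3, 4, 6 are mutually adjacent (a clique of size 6), so at least 6 colors are needed.
6 colors suffice: 0=purple, 1=red, 2=blue, 3=green, 4=yellow, 5=purple, 6=orange.
Since 7 ≥ 6, a proper 7-coloring certainly exists.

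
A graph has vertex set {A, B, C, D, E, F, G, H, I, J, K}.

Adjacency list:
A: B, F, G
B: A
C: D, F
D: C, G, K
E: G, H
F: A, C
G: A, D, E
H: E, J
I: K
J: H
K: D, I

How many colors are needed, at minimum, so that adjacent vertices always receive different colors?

3

The cycle G-A-F-C-D-G has odd length 5, so it cannot be 2-colored; at least 3 colors are needed.
3 colors suffice: color red → {B, F, G, H, K}; color blue → {A, D, E, I, J}; color green → {C}. Each edge has distinct colors on its endpoints.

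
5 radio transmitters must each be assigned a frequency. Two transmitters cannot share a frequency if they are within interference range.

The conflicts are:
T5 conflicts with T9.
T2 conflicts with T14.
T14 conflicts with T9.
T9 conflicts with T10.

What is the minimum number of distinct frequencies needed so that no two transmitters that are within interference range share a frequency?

2

T14 and T9 conflict, so at least 2 frequencies are needed.
2 frequencies suffice: frequency 1 → {T2, T9}; frequency 2 → {T5, T14, T10}. Each listed conflict is separated.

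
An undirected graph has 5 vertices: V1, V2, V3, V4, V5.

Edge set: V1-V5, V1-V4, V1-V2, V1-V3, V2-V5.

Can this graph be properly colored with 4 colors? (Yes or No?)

The chromatic number is 3. V1, V2, V5 are mutually adjacent, so at least 3 colors are needed.
3 colors suffice: color red → {V1}; color blue → {V2, V3, V4}; color green → {V5}.
Since 4 ≥ 3, a proper 4-coloring certainly exists.

Yes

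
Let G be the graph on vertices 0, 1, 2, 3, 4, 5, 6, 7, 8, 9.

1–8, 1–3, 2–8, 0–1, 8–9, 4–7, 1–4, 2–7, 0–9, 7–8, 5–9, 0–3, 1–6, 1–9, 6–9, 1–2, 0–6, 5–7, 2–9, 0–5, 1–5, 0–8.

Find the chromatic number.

4

0, 1, 6, 9 form a clique, so at least 4 colors are needed.
A valid assignment using 4 colors: 0=green, 1=red, 2=green, 3=blue, 4=blue, 5=yellow, 6=yellow, 7=red, 8=yellow, 9=blue. Every edge joins two different colors.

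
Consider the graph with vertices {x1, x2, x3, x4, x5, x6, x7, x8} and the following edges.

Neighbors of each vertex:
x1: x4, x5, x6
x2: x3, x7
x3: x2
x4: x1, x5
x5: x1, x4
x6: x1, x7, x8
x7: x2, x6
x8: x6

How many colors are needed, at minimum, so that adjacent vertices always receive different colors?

3

x1, x4, x5 are mutually adjacent, so at least 3 colors are needed.
3 colors suffice: x1=2, x2=1, x3=2, x4=3, x5=1, x6=1, x7=2, x8=2. Every edge joins two different colors.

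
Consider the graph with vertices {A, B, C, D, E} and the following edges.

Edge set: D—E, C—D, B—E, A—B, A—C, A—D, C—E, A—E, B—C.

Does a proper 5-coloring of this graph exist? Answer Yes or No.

Yes

The chromatic number is 4. A, B, C, E form a clique, so at least 4 colors are needed.
A valid assignment using 4 colors: A=1, B=4, C=2, D=4, E=3.
Since 5 ≥ 4, a proper 5-coloring certainly exists.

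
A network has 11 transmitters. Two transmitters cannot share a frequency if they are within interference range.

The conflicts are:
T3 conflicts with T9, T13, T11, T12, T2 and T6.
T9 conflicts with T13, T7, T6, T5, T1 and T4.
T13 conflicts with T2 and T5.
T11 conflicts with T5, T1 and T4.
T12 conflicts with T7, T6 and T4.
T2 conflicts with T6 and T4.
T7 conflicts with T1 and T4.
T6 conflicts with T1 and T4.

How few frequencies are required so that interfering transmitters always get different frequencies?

T2, T6, T4 pairwise conflict, so at least 3 frequencies are needed.
A valid assignment using 3 frequencies: T3=3, T9=1, T13=2, T11=1, T12=1, T2=1, T7=2, T6=2, T5=3, T1=3, T4=3. No two conflicting transmitters share a frequency.

3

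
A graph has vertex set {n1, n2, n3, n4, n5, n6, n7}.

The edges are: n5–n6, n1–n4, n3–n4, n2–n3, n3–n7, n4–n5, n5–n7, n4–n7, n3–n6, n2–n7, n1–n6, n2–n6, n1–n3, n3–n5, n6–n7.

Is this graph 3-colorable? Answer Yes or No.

No

n3, n5, n6, n7 are mutually adjacent (a clique of size 4), so at least 4 colors are needed.
So 3 colors are not enough.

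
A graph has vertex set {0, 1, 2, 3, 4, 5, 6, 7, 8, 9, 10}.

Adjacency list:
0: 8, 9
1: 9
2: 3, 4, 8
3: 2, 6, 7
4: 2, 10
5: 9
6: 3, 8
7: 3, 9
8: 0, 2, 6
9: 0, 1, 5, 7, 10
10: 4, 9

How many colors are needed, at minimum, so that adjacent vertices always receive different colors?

2

0 and 9 are adjacent, so at least 2 colors are needed.
2 colors suffice: color a → {3, 4, 8, 9}; color b → {0, 1, 2, 5, 6, 7, 10}. No two adjacent vertices share a color.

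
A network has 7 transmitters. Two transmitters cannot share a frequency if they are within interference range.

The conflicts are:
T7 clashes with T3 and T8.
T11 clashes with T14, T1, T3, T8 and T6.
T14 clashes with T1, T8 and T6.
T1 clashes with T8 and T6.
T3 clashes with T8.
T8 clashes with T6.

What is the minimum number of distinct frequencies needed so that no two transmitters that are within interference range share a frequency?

T11, T14, T1, T8, T6 all conflict with each other, so at least 5 frequencies are needed.
A valid assignment using 5 frequencies: T7=2, T11=2, T14=5, T1=4, T3=3, T8=1, T6=3. Every pair that conflicts lands in different frequencies.

5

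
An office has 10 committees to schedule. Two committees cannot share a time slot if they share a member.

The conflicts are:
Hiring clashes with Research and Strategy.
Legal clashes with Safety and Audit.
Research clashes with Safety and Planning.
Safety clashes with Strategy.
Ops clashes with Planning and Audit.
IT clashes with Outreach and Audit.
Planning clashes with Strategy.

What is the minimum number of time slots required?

Safety and Strategy conflict, so at least 2 time slots are needed.
2 time slots suffice: time slot 1 → {Hiring, Safety, Planning, Outreach, Audit}; time slot 2 → {Legal, Research, Ops, IT, Strategy}. Every pair that conflicts lands in different time slots.

2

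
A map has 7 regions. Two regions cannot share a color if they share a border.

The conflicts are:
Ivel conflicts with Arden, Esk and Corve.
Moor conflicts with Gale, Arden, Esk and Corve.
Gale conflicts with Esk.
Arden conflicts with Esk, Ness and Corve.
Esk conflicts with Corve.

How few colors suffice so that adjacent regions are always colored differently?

4

Moor, Arden, Esk, Corve all conflict with each other, so at least 4 colors are needed.
4 colors suffice: color 1 → {Esk, Ness}; color 2 → {Gale, Arden}; color 3 → {Ivel, Moor}; color 4 → {Corve}. Each listed conflict is separated.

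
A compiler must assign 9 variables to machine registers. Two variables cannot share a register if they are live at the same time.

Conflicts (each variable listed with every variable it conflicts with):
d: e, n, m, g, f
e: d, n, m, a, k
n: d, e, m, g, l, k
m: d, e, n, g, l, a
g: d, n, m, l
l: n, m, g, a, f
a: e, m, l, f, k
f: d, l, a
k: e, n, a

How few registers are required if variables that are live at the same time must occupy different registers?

d, e, n, m pairwise conflict, so at least 4 registers are needed.
4 registers suffice: register 1 → {n, a}; register 2 → {m, f, k}; register 3 → {e, g}; register 4 → {d, l}. Every pair that conflicts lands in different registers.

4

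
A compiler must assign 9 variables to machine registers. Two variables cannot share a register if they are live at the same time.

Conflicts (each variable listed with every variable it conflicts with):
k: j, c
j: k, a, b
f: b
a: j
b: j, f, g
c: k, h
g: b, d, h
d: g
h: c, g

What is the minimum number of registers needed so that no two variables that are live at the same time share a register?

g and d conflict, so at least 2 registers are needed.
2 registers suffice: register 1 → {j, f, c, g}; register 2 → {k, a, b, d, h}. No two conflicting variables share a register.

2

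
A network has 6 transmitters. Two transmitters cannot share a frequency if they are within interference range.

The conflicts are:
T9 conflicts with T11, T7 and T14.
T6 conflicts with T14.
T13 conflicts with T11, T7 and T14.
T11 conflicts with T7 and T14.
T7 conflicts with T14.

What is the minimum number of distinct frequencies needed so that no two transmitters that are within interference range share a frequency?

4

T13, T11, T7, T14 pairwise conflict, so at least 4 frequencies are needed.
4 frequencies suffice: T9=4, T6=2, T13=4, T11=2, T7=3, T14=1. No two conflicting transmitters share a frequency.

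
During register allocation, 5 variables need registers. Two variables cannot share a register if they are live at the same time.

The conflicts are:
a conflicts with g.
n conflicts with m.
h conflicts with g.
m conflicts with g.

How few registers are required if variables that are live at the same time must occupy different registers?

2

m and g conflict, so at least 2 registers are needed.
2 registers suffice: register 1 → {n, g}; register 2 → {a, h, m}. No two conflicting variables share a register.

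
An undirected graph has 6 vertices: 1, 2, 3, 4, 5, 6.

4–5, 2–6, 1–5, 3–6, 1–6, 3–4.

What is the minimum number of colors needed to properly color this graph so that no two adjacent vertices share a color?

The cycle 5-4-3-6-1-5 has odd length 5, so it cannot be 2-colored; at least 3 colors are needed.
3 colors suffice: 1=blue, 2=blue, 3=blue, 4=green, 5=red, 6=red. No two adjacent vertices share a color.

3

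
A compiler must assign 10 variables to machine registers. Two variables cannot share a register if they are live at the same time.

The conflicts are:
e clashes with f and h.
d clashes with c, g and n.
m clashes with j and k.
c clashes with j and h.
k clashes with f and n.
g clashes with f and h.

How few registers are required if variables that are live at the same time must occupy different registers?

3

The cycle k-n-d-g-f-k has odd length 5, so it cannot be 2-colored; at least 3 registers are needed.
3 registers suffice: register 1 → {d, j, f, h}; register 2 → {e, c, k, g}; register 3 → {m, n}. Every pair that conflicts lands in different registers.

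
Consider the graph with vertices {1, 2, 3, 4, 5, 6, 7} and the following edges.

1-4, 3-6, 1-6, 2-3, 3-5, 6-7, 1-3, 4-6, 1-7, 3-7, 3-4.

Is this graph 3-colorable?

No

1, 3, 6, 7 are pairwise adjacent (a clique of size 4), so at least 4 colors are needed.
So 3 colors are not enough.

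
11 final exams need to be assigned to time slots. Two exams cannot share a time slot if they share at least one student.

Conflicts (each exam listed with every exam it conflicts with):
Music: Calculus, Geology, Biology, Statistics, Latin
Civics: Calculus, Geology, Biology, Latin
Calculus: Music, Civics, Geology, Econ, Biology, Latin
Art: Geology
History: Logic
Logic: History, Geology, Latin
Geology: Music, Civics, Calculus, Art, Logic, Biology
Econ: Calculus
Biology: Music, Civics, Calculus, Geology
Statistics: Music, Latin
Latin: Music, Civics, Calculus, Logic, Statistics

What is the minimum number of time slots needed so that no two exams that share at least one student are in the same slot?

4

Civics, Calculus, Geology, Biology are mutually in conflict, so at least 4 time slots are needed.
4 time slots suffice: Music=3, Civics=3, Calculus=1, Art=1, History=2, Logic=1, Geology=2, Econ=2, Biology=4, Statistics=1, Latin=2. Each listed conflict is separated.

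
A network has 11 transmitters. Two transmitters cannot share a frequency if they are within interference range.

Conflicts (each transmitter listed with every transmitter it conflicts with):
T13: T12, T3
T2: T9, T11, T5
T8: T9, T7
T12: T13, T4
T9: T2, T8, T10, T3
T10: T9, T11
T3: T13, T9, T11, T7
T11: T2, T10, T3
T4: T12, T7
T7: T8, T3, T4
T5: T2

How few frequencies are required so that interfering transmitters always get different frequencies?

The cycle T13-T3-T7-T4-T12-T13 has odd length 5, so it cannot be 2-colored; at least 3 frequencies are needed.
3 frequencies suffice: T13=3, T2=2, T8=2, T12=1, T9=1, T10=2, T3=2, T11=1, T4=2, T7=1, T5=1. No two conflicting transmitters share a frequency.

3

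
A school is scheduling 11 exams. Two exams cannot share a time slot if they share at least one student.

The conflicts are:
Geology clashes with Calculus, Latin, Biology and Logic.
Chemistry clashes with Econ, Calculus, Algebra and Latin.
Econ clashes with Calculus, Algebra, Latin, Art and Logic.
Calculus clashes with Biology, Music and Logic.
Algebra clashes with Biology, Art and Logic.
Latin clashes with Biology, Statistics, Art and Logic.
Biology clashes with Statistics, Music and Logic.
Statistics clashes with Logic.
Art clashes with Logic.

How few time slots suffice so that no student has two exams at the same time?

Latin, Biology, Statistics, Logic all conflict with each other, so at least 4 time slots are needed.
A valid assignment using 4 time slots: Geology=4, Chemistry=1, Econ=3, Calculus=2, Algebra=2, Latin=2, Biology=3, Statistics=4, Music=1, Art=4, Logic=1. Each listed conflict is separated.

4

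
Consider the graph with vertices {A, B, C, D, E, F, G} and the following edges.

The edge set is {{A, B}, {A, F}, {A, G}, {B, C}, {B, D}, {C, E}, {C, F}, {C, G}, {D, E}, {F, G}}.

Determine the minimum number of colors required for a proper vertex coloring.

3

A, F, G are mutually adjacent, so at least 3 colors are needed.
3 colors suffice: color red → {A, C, D}; color blue → {B, E, F}; color green → {G}. Each edge has distinct colors on its endpoints.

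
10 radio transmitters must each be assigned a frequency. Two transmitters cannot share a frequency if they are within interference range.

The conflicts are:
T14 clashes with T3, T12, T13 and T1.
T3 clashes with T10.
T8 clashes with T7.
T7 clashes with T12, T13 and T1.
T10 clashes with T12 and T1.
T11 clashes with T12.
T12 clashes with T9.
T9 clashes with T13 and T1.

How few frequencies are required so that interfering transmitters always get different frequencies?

T11 and T12 conflict, so at least 2 frequencies are needed.
Using 2 frequencies: T14=2, T3=1, T8=1, T7=2, T10=2, T11=2, T12=1, T9=2, T13=1, T1=1. Each listed conflict is separated.

2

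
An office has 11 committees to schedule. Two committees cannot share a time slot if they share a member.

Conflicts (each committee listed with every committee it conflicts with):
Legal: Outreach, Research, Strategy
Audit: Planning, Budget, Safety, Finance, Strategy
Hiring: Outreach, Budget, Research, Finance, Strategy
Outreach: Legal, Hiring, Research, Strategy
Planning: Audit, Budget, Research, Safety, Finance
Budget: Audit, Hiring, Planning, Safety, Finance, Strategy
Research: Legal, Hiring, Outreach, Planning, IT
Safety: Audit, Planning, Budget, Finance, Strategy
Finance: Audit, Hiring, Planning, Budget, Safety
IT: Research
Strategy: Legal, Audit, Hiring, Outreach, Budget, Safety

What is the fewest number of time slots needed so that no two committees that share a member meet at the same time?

Audit, Planning, Budget, Safety, Finance are mutually in conflict, so at least 5 time slots are needed.
Using 5 time slots: Legal=3, Audit=4, Hiring=3, Outreach=4, Planning=1, Budget=2, Research=2, Safety=3, Finance=5, IT=1, Strategy=1. No two conflicting committees share a time slot.

5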